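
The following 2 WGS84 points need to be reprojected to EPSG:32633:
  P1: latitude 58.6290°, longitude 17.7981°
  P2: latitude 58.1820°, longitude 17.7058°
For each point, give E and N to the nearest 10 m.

P1: E 662450 m, N 6502130 m; P2: E 659100 m, N 6452170 m

UTM zone 33N: λ₀ = 15°, k₀ = 0.9996.
P1 (58.6290°, 17.7981°) → (662453.621, 6502130.100) m.
P2 (58.1820°, 17.7058°) → (659099.128, 6452166.202) m.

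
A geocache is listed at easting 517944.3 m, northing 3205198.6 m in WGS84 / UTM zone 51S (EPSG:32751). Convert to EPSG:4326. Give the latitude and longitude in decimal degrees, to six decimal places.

Zone 51S: λ₀ = 123°, k₀ = 0.9996, false easting 500000 m, false northing 10000000 m.
Meridian distance M = (N − FN)/k₀ = -6797520.4 m.
Inverse transverse Mercator on WGS84 gives φ = -61.28700020°, λ = 123.33480043°.

lat -61.287000°, lon 123.334800°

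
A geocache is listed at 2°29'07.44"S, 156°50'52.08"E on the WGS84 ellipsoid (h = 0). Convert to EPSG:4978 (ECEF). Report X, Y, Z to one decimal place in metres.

X -5858985.5 m, Y 2505380.6 m, Z -274736.9 m

WGS84: a = 6378137 m, e² = 0.006694380; N(φ) = a/√(1−e²sin²φ) = 6378177.147 m.
X = (N+h)·cosφ·cosλ = -5858985.469 m; Y = (N+h)·cosφ·sinλ = 2505380.575 m; Z = (N(1−e²)+h)·sinφ = -274736.855 m.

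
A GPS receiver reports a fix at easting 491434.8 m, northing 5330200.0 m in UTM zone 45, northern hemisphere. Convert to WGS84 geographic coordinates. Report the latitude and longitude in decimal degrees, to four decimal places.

lat 48.1250°, lon 86.8849°

Zone 45N: λ₀ = 87°, k₀ = 0.9996, false easting 500000 m.
Meridian distance M = (N − FN)/k₀ = 5332332.9 m.
Inverse transverse Mercator on WGS84 gives φ = 48.12499988°, λ = 86.88489973°.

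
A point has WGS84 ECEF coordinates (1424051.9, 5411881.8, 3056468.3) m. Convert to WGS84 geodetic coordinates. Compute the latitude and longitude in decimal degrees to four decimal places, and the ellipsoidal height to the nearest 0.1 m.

λ = atan2(Y, X) = 75.25769980°; p = √(X²+Y²) = 5596104.8 m.
Bowring's method on WGS84 (a = 6378137 m, b = 6356752.314 m) gives φ = 28.80450003°, h = 3188.537 m.

lat 28.8045°, lon 75.2577°, h 3188.5 m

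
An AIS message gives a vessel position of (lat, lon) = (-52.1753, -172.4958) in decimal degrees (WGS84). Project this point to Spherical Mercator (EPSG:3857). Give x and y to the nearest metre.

Web Mercator is spherical with R = a = 6378137 m.
x = R·λ = 6378137 × -3.010619656 = -19202144.620 m.
y = R·ln tan(π/4 + φ/2) = 6378137 × -1.071141027 = -6831884.218 m.

x -19202145 m, y -6831884 m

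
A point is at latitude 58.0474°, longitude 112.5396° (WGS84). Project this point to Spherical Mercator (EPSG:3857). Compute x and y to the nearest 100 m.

x 12527900 m, y 7977300 m

Web Mercator is spherical with R = a = 6378137 m.
x = R·λ = 6378137 × 1.964186559 = 12527850.966 m.
y = R·ln tan(π/4 + φ/2) = 6378137 × 1.250722804 = 7977281.393 m.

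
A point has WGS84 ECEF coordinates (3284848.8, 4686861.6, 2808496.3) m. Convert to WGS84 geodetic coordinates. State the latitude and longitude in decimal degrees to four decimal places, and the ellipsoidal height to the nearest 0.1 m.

λ = atan2(Y, X) = 54.97480032°; p = √(X²+Y²) = 5723364.7 m.
Bowring's method on WGS84 (a = 6378137 m, b = 6356752.314 m) gives φ = 26.28999963°, h = 1338.084 m.

lat 26.2900°, lon 54.9748°, h 1338.1 m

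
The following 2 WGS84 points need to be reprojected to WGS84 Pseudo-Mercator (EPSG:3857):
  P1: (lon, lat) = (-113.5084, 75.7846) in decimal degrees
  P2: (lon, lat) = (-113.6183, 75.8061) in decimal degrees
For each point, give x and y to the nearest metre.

Web Mercator: x = R·λ, y = R·ln tan(π/4+φ/2), R = 6378137 m.
P1 (75.7846°, -113.5084°) → (-12635697.289, 13278643.838) m.
P2 (75.8061°, -113.6183°) → (-12647931.301, 13288397.324) m.

P1: x -12635697 m, y 13278644 m; P2: x -12647931 m, y 13288397 m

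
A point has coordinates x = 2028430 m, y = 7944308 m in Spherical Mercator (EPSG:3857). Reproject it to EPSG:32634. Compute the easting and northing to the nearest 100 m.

E 335300 m, N 6419900 m

Web Mercator inverse (R = 6378137 m) → φ = 57.89029900°, λ = 18.22169672°.
UTM 34N forward: E = 335302.817 m, N = 6419880.260 m.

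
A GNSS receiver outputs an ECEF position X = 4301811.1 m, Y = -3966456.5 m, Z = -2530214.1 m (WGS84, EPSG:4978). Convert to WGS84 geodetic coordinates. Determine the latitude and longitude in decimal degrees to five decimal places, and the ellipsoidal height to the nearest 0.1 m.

lat -23.52490°, lon -42.67740°, h 223.6 m

λ = atan2(Y, X) = -42.67740011°; p = √(X²+Y²) = 5851355.0 m.
Bowring's method on WGS84 (a = 6378137 m, b = 6356752.314 m) gives φ = -23.52490015°, h = 223.598 m.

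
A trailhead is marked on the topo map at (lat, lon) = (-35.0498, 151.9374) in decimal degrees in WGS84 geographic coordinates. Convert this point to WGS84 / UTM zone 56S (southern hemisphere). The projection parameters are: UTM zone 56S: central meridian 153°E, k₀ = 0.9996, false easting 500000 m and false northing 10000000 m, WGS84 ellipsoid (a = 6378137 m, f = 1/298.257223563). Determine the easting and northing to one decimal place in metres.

Zone 56 central meridian λ₀ = 6×56 − 183 = 153°; Δλ = -1.0626°.
Transverse Mercator on WGS84 with k₀ = 0.9996 gives E = 403092.868 m, N = 6120918.184 m.

E 403092.9 m, N 6120918.2 m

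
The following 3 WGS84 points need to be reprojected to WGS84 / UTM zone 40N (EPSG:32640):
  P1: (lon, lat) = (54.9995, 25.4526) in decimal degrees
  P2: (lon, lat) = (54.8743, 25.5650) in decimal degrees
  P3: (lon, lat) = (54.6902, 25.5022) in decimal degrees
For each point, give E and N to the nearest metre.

P1: E 298850 m, N 2816575 m; P2: E 286457 m, N 2829222 m; P3: E 267835 m, N 2822573 m

UTM zone 40N: λ₀ = 57°, k₀ = 0.9996.
P1 (25.4526°, 54.9995°) → (298849.950, 2816574.605) m.
P2 (25.5650°, 54.8743°) → (286456.589, 2829221.734) m.
P3 (25.5022°, 54.6902°) → (267835.233, 2822573.076) m.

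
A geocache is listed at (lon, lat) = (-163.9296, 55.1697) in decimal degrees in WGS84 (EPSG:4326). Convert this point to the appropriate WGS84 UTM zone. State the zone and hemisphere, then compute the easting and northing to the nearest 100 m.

Zone 3N: E 568200 m, N 6114200 m

Longitude -163.9296° lies in the 6° band [-168°, -162°), giving zone 3; latitude is north of the equator, so 3N.
Zone 3 central meridian λ₀ = 6×3 − 183 = -165°; Δλ = +1.0704°.
Transverse Mercator on WGS84 with k₀ = 0.9996 gives E = 568181.247 m, N = 6114198.540 m.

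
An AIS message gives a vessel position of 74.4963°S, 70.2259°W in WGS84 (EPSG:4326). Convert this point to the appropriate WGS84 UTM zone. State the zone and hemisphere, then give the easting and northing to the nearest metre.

Longitude -70.2259° lies in the 6° band [-72°, -66°), giving zone 19; latitude is south of the equator, so 19S.
Zone 19 central meridian λ₀ = 6×19 − 183 = -69°; Δλ = -1.2259°.
Transverse Mercator on WGS84 with k₀ = 0.9996 gives E = 463425.529 m, N = 1732214.565 m.

Zone 19S: E 463426 m, N 1732215 m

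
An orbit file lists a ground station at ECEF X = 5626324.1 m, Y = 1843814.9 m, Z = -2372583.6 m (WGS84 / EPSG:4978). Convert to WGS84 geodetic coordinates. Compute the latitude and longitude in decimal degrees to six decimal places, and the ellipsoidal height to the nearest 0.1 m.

lat -21.970300°, lon 18.144600°, h 3261.5 m

λ = atan2(Y, X) = 18.14459982°; p = √(X²+Y²) = 5920741.2 m.
Bowring's method on WGS84 (a = 6378137 m, b = 6356752.314 m) gives φ = -21.97030010°, h = 3261.541 m.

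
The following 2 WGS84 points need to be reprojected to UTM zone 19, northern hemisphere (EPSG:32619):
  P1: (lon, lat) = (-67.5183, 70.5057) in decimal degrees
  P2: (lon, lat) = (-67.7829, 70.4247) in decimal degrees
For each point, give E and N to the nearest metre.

P1: E 555181 m, N 7822942 m; P2: E 545509 m, N 7813691 m

UTM zone 19N: λ₀ = -69°, k₀ = 0.9996.
P1 (70.5057°, -67.5183°) → (555180.926, 7822941.738) m.
P2 (70.4247°, -67.7829°) → (545508.908, 7813691.151) m.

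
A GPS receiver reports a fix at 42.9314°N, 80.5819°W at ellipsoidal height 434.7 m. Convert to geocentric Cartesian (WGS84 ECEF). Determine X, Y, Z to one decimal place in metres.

X 765409.3 m, Y -4614415.9 m, Z 4322221.1 m

WGS84: a = 6378137 m, e² = 0.006694380; N(φ) = a/√(1−e²sin²φ) = 6388064.442 m.
X = (N+h)·cosφ·cosλ = 765409.339 m; Y = (N+h)·cosφ·sinλ = -4614415.879 m; Z = (N(1−e²)+h)·sinφ = 4322221.148 m.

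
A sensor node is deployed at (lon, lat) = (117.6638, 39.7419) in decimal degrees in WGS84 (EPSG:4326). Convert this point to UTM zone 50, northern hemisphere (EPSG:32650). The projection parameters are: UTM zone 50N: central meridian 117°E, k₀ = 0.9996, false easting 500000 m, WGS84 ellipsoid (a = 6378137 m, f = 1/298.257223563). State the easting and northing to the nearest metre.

Zone 50 central meridian λ₀ = 6×50 − 183 = 117°; Δλ = +0.6638°.
Transverse Mercator on WGS84 with k₀ = 0.9996 gives E = 556874.757 m, N = 4399321.922 m.

E 556875 m, N 4399322 m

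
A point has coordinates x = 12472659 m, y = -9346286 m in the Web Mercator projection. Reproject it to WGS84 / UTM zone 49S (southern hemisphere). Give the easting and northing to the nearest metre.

Web Mercator inverse (R = 6378137 m) → φ = -63.98629975°, λ = 112.04380213°.
UTM 49S forward: E = 551077.885 m, N = 2904094.350 m.

E 551078 m, N 2904094 m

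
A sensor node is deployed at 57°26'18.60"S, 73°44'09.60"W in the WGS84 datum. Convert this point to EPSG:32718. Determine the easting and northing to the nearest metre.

E 575877 m, N 3633095 m

Zone 18 central meridian λ₀ = 6×18 − 183 = -75°; Δλ = +1.2640°.
Transverse Mercator on WGS84 with k₀ = 0.9996 gives E = 575877.353 m, N = 3633095.139 m.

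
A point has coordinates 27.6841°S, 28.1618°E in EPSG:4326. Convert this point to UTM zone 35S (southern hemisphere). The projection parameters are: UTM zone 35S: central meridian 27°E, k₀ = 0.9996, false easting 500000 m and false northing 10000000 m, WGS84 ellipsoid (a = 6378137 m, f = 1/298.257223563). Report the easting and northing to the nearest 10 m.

E 614570 m, N 6937250 m

Zone 35 central meridian λ₀ = 6×35 − 183 = 27°; Δλ = +1.1618°.
Transverse Mercator on WGS84 with k₀ = 0.9996 gives E = 614566.992 m, N = 6937250.988 m.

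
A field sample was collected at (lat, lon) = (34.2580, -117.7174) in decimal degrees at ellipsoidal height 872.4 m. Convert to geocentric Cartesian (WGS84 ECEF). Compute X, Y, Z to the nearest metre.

X -2454819 m, Y -4672294 m, Z 3570627 m

WGS84: a = 6378137 m, e² = 0.006694380; N(φ) = a/√(1−e²sin²φ) = 6384912.786 m.
X = (N+h)·cosφ·cosλ = -2454819.421 m; Y = (N+h)·cosφ·sinλ = -4672293.846 m; Z = (N(1−e²)+h)·sinφ = 3570627.420 m.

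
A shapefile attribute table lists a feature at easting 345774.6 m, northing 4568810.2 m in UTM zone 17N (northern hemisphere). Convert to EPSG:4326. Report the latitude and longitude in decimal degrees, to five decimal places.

lat 41.25600°, lon -82.84090°

Zone 17N: λ₀ = -81°, k₀ = 0.9996, false easting 500000 m.
Meridian distance M = (N − FN)/k₀ = 4570638.5 m.
Inverse transverse Mercator on WGS84 gives φ = 41.25599979°, λ = -82.84089956°.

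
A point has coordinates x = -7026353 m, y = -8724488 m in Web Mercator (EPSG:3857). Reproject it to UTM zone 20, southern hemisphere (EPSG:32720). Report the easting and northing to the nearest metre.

Web Mercator inverse (R = 6378137 m) → φ = -61.42679921°, λ = -63.11880292°.
UTM 20S forward: E = 493660.840 m, N = 3189666.535 m.

E 493661 m, N 3189667 m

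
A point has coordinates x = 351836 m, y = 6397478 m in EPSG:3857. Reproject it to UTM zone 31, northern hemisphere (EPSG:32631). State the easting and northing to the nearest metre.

E 511577 m, N 5507223 m

Web Mercator inverse (R = 6378137 m) → φ = 49.71740243°, λ = 3.16059656°.
UTM 31N forward: E = 511576.807 m, N = 5507223.360 m.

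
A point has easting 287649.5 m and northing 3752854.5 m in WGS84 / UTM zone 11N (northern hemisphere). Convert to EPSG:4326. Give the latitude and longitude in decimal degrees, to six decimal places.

Zone 11N: λ₀ = -117°, k₀ = 0.9996, false easting 500000 m.
Meridian distance M = (N − FN)/k₀ = 3754356.2 m.
Inverse transverse Mercator on WGS84 gives φ = 33.89469974°, λ = -119.29639955°.

lat 33.894700°, lon -119.296400°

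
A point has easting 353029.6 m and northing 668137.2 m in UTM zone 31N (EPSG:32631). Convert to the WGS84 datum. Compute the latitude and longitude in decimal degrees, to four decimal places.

Zone 31N: λ₀ = 3°, k₀ = 0.9996, false easting 500000 m.
Meridian distance M = (N − FN)/k₀ = 668404.6 m.
Inverse transverse Mercator on WGS84 gives φ = 6.04299985°, λ = 1.67200006°.

lat 6.0430°, lon 1.6720°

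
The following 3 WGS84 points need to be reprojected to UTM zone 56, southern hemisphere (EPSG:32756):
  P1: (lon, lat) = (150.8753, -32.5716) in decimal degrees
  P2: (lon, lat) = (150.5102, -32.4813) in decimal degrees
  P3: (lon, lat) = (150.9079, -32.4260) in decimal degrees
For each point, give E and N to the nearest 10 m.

P1: E 300550 m, N 6394210 m; P2: E 266030 m, N 6403480 m; P3: E 303290 m, N 6410420 m

UTM zone 56S: λ₀ = 153°, k₀ = 0.9996.
P1 (-32.5716°, 150.8753°) → (300546.378, 6394212.413) m.
P2 (-32.4813°, 150.5102°) → (266030.466, 6403482.734) m.
P3 (-32.4260°, 150.9079°) → (303290.373, 6410417.599) m.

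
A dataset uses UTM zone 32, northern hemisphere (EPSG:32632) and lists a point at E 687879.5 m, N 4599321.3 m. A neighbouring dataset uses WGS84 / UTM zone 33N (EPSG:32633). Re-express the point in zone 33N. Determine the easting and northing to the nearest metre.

UTM 32N → geographic: φ = 41.52349955°, λ = 11.25180052°.
UTM 33N (λ₀ = 15°) forward: E = 187250.660 m, N = 4603659.900 m.

E 187251 m, N 4603660 m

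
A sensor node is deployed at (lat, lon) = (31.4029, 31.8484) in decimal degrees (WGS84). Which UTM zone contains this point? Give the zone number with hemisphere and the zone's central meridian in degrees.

UTM zone = ⌊(λ + 180)/6⌋ + 1; 31.8484° ∈ [30°, 36°) → zone 36.
Hemisphere: N (φ ≥ 0).
Central meridian λ₀ = 6×36 − 183 = 33°.

Zone 36N, central meridian 33°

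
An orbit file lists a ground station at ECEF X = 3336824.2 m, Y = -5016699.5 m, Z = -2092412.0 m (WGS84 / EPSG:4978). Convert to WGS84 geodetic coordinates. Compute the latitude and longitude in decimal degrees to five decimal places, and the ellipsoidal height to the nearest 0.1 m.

lat -19.27080°, lon -56.37040°, h 2251.2 m

λ = atan2(Y, X) = -56.37040020°; p = √(X²+Y²) = 6025086.7 m.
Bowring's method on WGS84 (a = 6378137 m, b = 6356752.314 m) gives φ = -19.27080000°, h = 2251.225 m.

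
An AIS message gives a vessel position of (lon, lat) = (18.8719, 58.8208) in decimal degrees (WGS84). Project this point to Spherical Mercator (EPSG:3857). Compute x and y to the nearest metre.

Web Mercator is spherical with R = a = 6378137 m.
x = R·λ = 6378137 × 0.329376791 = 2100810.298 m.
y = R·ln tan(π/4 + φ/2) = 6378137 × 1.276509941 = 8141755.283 m.

x 2100810 m, y 8141755 m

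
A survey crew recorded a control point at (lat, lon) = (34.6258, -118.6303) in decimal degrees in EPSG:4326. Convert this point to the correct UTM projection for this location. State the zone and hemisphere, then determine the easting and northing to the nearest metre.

Zone 11N: E 350551 m, N 3832755 m

Longitude -118.6303° lies in the 6° band [-120°, -114°), giving zone 11; latitude is north of the equator, so 11N.
Zone 11 central meridian λ₀ = 6×11 − 183 = -117°; Δλ = -1.6303°.
Transverse Mercator on WGS84 with k₀ = 0.9996 gives E = 350551.145 m, N = 3832755.327 m.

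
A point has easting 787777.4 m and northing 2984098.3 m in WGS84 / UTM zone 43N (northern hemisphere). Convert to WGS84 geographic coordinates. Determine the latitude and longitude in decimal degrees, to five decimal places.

Zone 43N: λ₀ = 75°, k₀ = 0.9996, false easting 500000 m.
Meridian distance M = (N − FN)/k₀ = 2985292.4 m.
Inverse transverse Mercator on WGS84 gives φ = 26.94909964°, λ = 77.89849979°.

lat 26.94910°, lon 77.89850°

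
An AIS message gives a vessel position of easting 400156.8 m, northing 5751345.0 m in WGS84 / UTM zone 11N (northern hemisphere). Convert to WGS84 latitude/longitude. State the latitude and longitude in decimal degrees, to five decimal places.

Zone 11N: λ₀ = -117°, k₀ = 0.9996, false easting 500000 m.
Meridian distance M = (N − FN)/k₀ = 5753646.5 m.
Inverse transverse Mercator on WGS84 gives φ = 51.90389981°, λ = -118.45129998°.

lat 51.90390°, lon -118.45130°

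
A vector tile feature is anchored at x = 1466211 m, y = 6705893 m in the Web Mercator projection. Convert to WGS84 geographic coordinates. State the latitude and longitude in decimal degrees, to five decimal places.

lat 51.47580°, lon 13.17120°

R = 6378137 m. λ = x/R = 13.17119751°.
φ = 2·arctan(exp(y/R)) − 90° = 2·arctan(2.86162) − 90° = 51.47580150°.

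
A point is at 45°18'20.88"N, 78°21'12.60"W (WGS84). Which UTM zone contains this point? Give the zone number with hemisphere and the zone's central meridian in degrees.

UTM zone = ⌊(λ + 180)/6⌋ + 1; -78.3535° ∈ [-84°, -78°) → zone 17.
Hemisphere: N (φ ≥ 0).
Central meridian λ₀ = 6×17 − 183 = -81°.

Zone 17N, central meridian -81°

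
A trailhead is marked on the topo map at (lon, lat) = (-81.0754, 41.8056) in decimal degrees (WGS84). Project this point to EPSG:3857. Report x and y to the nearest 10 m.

x -9025270 m, y 5131900 m

Web Mercator is spherical with R = a = 6378137 m.
x = R·λ = 6378137 × -1.415032672 = -9025272.244 m.
y = R·ln tan(π/4 + φ/2) = 6378137 × 0.804608556 = 5131903.602 m.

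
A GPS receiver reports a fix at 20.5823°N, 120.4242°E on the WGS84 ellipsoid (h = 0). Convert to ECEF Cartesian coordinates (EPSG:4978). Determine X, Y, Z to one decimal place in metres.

X -3024958.7 m, Y 5150931.4 m, Z 2228161.2 m

WGS84: a = 6378137 m, e² = 0.006694380; N(φ) = a/√(1−e²sin²φ) = 6380777.123 m.
X = (N+h)·cosφ·cosλ = -3024958.702 m; Y = (N+h)·cosφ·sinλ = 5150931.415 m; Z = (N(1−e²)+h)·sinφ = 2228161.216 m.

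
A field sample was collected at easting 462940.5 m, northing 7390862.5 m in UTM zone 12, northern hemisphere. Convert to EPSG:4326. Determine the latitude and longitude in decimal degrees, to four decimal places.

lat 66.6343°, lon -111.8374°

Zone 12N: λ₀ = -111°, k₀ = 0.9996, false easting 500000 m.
Meridian distance M = (N − FN)/k₀ = 7393820.0 m.
Inverse transverse Mercator on WGS84 gives φ = 66.63430040°, λ = -111.83740056°.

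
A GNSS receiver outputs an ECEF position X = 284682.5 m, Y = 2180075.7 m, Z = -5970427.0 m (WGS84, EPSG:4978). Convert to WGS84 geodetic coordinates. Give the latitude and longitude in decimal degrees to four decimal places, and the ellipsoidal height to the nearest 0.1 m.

lat -69.9084°, lon 82.5602°, h 3077.0 m

λ = atan2(Y, X) = 82.56019874°; p = √(X²+Y²) = 2198584.6 m.
Bowring's method on WGS84 (a = 6378137 m, b = 6356752.314 m) gives φ = -69.90840033°, h = 3077.021 m.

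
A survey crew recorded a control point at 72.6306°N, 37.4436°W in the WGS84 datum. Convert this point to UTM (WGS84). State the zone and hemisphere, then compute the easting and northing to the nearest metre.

Zone 24N: E 551855 m, N 8059945 m

Longitude -37.4436° lies in the 6° band [-42°, -36°), giving zone 24; latitude is north of the equator, so 24N.
Zone 24 central meridian λ₀ = 6×24 − 183 = -39°; Δλ = +1.5564°.
Transverse Mercator on WGS84 with k₀ = 0.9996 gives E = 551855.230 m, N = 8059945.155 m.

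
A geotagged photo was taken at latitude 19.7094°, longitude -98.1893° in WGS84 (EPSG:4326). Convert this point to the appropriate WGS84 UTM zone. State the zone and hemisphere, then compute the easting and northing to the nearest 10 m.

Zone 14N: E 584960 m, N 2179530 m

Longitude -98.1893° lies in the 6° band [-102°, -96°), giving zone 14; latitude is north of the equator, so 14N.
Zone 14 central meridian λ₀ = 6×14 − 183 = -99°; Δλ = +0.8107°.
Transverse Mercator on WGS84 with k₀ = 0.9996 gives E = 584960.199 m, N = 2179526.754 m.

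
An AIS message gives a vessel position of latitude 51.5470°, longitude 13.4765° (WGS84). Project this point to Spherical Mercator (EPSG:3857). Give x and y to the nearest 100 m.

Web Mercator is spherical with R = a = 6378137 m.
x = R·λ = 6378137 × 0.235209297 = 1500197.118 m.
y = R·ln tan(π/4 + φ/2) = 6378137 × 1.053384094 = 6718628.068 m.

x 1500200 m, y 6718600 m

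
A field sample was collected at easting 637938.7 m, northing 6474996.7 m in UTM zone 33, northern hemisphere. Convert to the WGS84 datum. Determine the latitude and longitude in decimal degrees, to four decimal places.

Zone 33N: λ₀ = 15°, k₀ = 0.9996, false easting 500000 m.
Meridian distance M = (N − FN)/k₀ = 6477587.7 m.
Inverse transverse Mercator on WGS84 gives φ = 58.39400046°, λ = 17.35989938°.

lat 58.3940°, lon 17.3599°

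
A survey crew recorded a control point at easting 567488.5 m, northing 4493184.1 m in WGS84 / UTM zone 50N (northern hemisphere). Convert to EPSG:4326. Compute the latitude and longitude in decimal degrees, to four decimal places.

Zone 50N: λ₀ = 117°, k₀ = 0.9996, false easting 500000 m.
Meridian distance M = (N − FN)/k₀ = 4494982.1 m.
Inverse transverse Mercator on WGS84 gives φ = 40.58670020°, λ = 117.79749980°.

lat 40.5867°, lon 117.7975°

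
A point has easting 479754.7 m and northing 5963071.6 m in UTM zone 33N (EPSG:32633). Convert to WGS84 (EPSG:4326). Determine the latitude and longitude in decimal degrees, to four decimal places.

Zone 33N: λ₀ = 15°, k₀ = 0.9996, false easting 500000 m.
Meridian distance M = (N − FN)/k₀ = 5965457.8 m.
Inverse transverse Mercator on WGS84 gives φ = 53.81579958°, λ = 14.69250051°.

lat 53.8158°, lon 14.6925°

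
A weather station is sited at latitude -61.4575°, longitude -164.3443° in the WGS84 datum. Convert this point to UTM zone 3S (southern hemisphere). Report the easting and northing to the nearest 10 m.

E 534950 m, N 3186080 m

Zone 3 central meridian λ₀ = 6×3 − 183 = -165°; Δλ = +0.6557°.
Transverse Mercator on WGS84 with k₀ = 0.9996 gives E = 534952.471 m, N = 3186076.792 m.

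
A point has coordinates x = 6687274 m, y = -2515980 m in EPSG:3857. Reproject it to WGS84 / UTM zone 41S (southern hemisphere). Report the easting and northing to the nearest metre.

E 197836 m, N 7560169 m

Web Mercator inverse (R = 6378137 m) → φ = -22.03709904°, λ = 60.07280443°.
UTM 41S forward: E = 197835.966 m, N = 7560168.860 m.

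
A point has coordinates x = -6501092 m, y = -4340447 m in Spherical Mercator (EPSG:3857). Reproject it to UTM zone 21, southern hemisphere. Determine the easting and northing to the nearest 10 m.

Web Mercator inverse (R = 6378137 m) → φ = -36.28890197°, λ = -58.40030307°.
UTM 21S forward: E = 374252.155 m, N = 5983097.750 m.

E 374250 m, N 5983100 m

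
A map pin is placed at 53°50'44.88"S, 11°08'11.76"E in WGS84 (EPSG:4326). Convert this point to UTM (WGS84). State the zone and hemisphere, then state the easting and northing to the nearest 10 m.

Zone 32S: E 640560 m, N 4031520 m

Longitude 11.1366° lies in the 6° band [6°, 12°), giving zone 32; latitude is south of the equator, so 32S.
Zone 32 central meridian λ₀ = 6×32 − 183 = 9°; Δλ = +2.1366°.
Transverse Mercator on WGS84 with k₀ = 0.9996 gives E = 640560.347 m, N = 4031517.949 m.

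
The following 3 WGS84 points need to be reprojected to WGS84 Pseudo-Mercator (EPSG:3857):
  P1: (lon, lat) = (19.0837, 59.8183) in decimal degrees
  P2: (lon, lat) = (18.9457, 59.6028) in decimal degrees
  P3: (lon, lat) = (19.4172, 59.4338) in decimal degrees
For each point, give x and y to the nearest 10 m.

P1: x 2124390 m, y 8359400 m; P2: x 2109030 m, y 8311830 m; P3: x 2161510 m, y 8274740 m

Web Mercator: x = R·λ, y = R·ln tan(π/4+φ/2), R = 6378137 m.
P1 (59.8183°, 19.0837°) → (2124387.766, 8359395.016) m.
P2 (59.6028°, 18.9457°) → (2109025.677, 8311831.695) m.
P3 (59.4338°, 19.4172°) → (2161512.817, 8274744.355) m.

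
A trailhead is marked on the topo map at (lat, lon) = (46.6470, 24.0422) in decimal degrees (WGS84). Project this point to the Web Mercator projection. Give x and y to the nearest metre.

Web Mercator is spherical with R = a = 6378137 m.
x = R·λ = 6378137 × 0.419615549 = 2676365.462 m.
y = R·ln tan(π/4 + φ/2) = 6378137 × 0.922627506 = 5884644.631 m.

x 2676365 m, y 5884645 m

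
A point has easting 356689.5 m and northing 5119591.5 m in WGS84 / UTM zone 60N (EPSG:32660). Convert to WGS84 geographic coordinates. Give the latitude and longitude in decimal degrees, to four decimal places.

Zone 60N: λ₀ = 177°, k₀ = 0.9996, false easting 500000 m.
Meridian distance M = (N − FN)/k₀ = 5121640.2 m.
Inverse transverse Mercator on WGS84 gives φ = 46.21479982°, λ = 175.14199972°.

lat 46.2148°, lon 175.1420°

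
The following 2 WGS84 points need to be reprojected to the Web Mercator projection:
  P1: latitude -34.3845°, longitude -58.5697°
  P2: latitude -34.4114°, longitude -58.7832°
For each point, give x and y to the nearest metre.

P1: x -6519949 m, y -4080549 m; P2: x -6543716 m, y -4084178 m

Web Mercator: x = R·λ, y = R·ln tan(π/4+φ/2), R = 6378137 m.
P1 (-34.3845°, -58.5697°) → (-6519949.180, -4080548.574) m.
P2 (-34.4114°, -58.7832°) → (-6543715.891, -4084177.676) m.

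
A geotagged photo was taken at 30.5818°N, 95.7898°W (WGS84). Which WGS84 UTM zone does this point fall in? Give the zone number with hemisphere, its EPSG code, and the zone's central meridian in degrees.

Zone 15N (EPSG:32615), central meridian -93°

UTM zone = ⌊(λ + 180)/6⌋ + 1; -95.7898° ∈ [-96°, -90°) → zone 15.
Hemisphere: N (φ ≥ 0).
Central meridian λ₀ = 6×15 − 183 = -93°.
EPSG code: 32615.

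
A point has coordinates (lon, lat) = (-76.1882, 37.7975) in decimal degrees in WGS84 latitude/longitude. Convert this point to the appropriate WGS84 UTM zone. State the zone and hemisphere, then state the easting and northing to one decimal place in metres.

Longitude -76.1882° lies in the 6° band [-78°, -72°), giving zone 18; latitude is north of the equator, so 18N.
Zone 18 central meridian λ₀ = 6×18 − 183 = -75°; Δλ = -1.1882°.
Transverse Mercator on WGS84 with k₀ = 0.9996 gives E = 395391.125 m, N = 4184012.442 m.

Zone 18N: E 395391.1 m, N 4184012.4 m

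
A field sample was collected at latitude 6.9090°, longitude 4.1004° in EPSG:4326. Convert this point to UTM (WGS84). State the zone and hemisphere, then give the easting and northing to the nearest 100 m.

Longitude 4.1004° lies in the 6° band [0°, 6°), giving zone 31; latitude is north of the equator, so 31N.
Zone 31 central meridian λ₀ = 6×31 − 183 = 3°; Δλ = +1.1004°.
Transverse Mercator on WGS84 with k₀ = 0.9996 gives E = 621571.010 m, N = 763829.596 m.

Zone 31N: E 621600 m, N 763800 m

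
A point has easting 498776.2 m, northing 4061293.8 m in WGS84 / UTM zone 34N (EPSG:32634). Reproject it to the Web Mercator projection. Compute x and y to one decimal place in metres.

Unproject from UTM 34N (λ₀ = 21°) → φ = 36.69729982°, λ = 20.98629986°.
Web Mercator (R = 6378137 m): x = 2336184.214 m, y = 4396997.855 m.

x 2336184.2 m, y 4396997.9 m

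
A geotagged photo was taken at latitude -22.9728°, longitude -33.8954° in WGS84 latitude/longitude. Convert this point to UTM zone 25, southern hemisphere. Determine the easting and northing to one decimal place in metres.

Zone 25 central meridian λ₀ = 6×25 − 183 = -33°; Δλ = -0.8954°.
Transverse Mercator on WGS84 with k₀ = 0.9996 gives E = 408217.049 m, N = 7459211.338 m.

E 408217.0 m, N 7459211.3 m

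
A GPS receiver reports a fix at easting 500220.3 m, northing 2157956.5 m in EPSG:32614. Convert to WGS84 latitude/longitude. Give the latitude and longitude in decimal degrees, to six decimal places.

Zone 14N: λ₀ = -99°, k₀ = 0.9996, false easting 500000 m.
Meridian distance M = (N − FN)/k₀ = 2158820.0 m.
Inverse transverse Mercator on WGS84 gives φ = 19.51629988°, λ = -98.99790033°.

lat 19.516300°, lon -98.997900°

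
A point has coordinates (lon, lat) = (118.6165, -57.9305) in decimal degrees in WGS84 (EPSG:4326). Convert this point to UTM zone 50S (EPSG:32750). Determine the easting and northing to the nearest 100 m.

Zone 50 central meridian λ₀ = 6×50 − 183 = 117°; Δλ = +1.6165°.
Transverse Mercator on WGS84 with k₀ = 0.9996 gives E = 595729.563 m, N = 3577882.977 m.

E 595700 m, N 3577900 m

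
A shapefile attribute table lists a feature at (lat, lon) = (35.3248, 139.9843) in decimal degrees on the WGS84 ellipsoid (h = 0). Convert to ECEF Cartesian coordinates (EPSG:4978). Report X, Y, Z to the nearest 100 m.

X -3989900 m, Y 3349800 m, Z 3667300 m

WGS84: a = 6378137 m, e² = 0.006694380; N(φ) = a/√(1−e²sin²φ) = 6385286.512 m.
X = (N+h)·cosφ·cosλ = -3989924.650 m; Y = (N+h)·cosφ·sinλ = 3349807.821 m; Z = (N(1−e²)+h)·sinφ = 3667325.874 m.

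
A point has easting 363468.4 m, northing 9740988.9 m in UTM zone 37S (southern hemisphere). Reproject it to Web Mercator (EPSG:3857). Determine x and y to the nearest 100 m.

x 4204800 m, y -260900 m

Unproject from UTM 37S (λ₀ = 39°) → φ = -2.34280043°, λ = 37.77209973°.
Web Mercator (R = 6378137 m): x = 4204770.908 m, y = -260872.056 m.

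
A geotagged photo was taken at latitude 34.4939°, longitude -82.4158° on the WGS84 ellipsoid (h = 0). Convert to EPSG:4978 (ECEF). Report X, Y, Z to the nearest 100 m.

WGS84: a = 6378137 m, e² = 0.006694380; N(φ) = a/√(1−e²sin²φ) = 6384994.972 m.
X = (N+h)·cosφ·cosλ = 694551.086 m; Y = (N+h)·cosφ·sinλ = -5216390.727 m; Z = (N(1−e²)+h)·sinφ = 3591734.249 m.

X 694600 m, Y -5216400 m, Z 3591700 m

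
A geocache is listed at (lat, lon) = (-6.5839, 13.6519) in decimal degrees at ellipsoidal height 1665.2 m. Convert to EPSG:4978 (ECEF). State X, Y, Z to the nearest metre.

WGS84: a = 6378137 m, e² = 0.006694380; N(φ) = a/√(1−e²sin²φ) = 6378417.680 m.
X = (N+h)·cosφ·cosλ = 6158942.517 m; Y = (N+h)·cosφ·sinλ = 1495911.756 m; Z = (N(1−e²)+h)·sinφ = -726631.762 m.

X 6158943 m, Y 1495912 m, Z -726632 m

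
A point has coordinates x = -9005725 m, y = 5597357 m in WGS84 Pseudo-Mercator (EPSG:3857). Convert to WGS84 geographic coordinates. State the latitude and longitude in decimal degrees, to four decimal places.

lat 44.8463°, lon -80.8998°

R = 6378137 m. λ = x/R = -80.89980412°.
φ = 2·arctan(exp(y/R)) − 90° = 2·arctan(2.40508) − 90° = 44.84630041°.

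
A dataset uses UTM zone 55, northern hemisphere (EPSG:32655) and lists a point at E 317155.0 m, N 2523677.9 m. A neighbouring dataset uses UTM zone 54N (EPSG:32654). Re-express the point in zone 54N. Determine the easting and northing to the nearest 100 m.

UTM 55N → geographic: φ = 22.81079984°, λ = 145.21850048°.
UTM 54N (λ₀ = 141°) forward: E = 933194.155 m, N = 2528765.868 m.

E 933200 m, N 2528800 m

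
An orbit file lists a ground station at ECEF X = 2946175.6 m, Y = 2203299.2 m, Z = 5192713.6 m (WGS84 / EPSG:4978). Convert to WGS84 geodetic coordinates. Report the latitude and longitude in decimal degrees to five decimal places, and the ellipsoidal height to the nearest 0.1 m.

lat 54.86460°, lon 36.79100°, h -12.0 m

λ = atan2(Y, X) = 36.79099943°; p = √(X²+Y²) = 3678923.5 m.
Bowring's method on WGS84 (a = 6378137 m, b = 6356752.314 m) gives φ = 54.86460013°, h = -11.998 m.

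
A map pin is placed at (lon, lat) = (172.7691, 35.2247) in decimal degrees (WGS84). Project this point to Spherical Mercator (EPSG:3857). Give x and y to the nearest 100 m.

x 19232600 m, y 4194500 m

Web Mercator is spherical with R = a = 6378137 m.
x = R·λ = 6378137 × 3.015389641 = 19232568.237 m.
y = R·ln tan(π/4 + φ/2) = 6378137 × 0.657630756 = 4194459.058 m.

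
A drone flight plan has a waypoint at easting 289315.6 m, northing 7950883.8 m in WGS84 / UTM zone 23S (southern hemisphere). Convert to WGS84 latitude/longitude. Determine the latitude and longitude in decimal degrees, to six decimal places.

lat -18.522100°, lon -46.995800°

Zone 23S: λ₀ = -45°, k₀ = 0.9996, false easting 500000 m, false northing 10000000 m.
Meridian distance M = (N − FN)/k₀ = -2049936.2 m.
Inverse transverse Mercator on WGS84 gives φ = -18.52209977°, λ = -46.99580033°.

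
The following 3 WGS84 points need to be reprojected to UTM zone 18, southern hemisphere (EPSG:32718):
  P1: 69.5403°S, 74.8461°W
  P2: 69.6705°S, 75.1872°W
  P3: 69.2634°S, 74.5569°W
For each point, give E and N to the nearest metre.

P1: E 506004 m, N 2285383 m; P2: E 492742 m, N 2270860 m; P3: E 517509 m, N 2316204 m

UTM zone 18S: λ₀ = -75°, k₀ = 0.9996.
P1 (-69.5403°, -74.8461°) → (506003.754, 2285382.515) m.
P2 (-69.6705°, -75.1872°) → (492741.654, 2270860.040) m.
P3 (-69.2634°, -74.5569°) → (517509.071, 2316203.800) m.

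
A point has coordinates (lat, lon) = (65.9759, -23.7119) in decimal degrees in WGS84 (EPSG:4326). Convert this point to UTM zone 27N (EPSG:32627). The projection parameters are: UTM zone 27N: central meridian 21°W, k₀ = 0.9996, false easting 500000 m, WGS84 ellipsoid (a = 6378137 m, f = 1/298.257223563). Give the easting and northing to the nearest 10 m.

Zone 27 central meridian λ₀ = 6×27 − 183 = -21°; Δλ = -2.7119°.
Transverse Mercator on WGS84 with k₀ = 0.9996 gives E = 376830.778 m, N = 7319886.849 m.

E 376830 m, N 7319890 m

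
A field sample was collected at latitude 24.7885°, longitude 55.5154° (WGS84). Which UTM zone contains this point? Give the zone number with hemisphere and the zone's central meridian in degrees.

UTM zone = ⌊(λ + 180)/6⌋ + 1; 55.5154° ∈ [54°, 60°) → zone 40.
Hemisphere: N (φ ≥ 0).
Central meridian λ₀ = 6×40 − 183 = 57°.

Zone 40N, central meridian 57°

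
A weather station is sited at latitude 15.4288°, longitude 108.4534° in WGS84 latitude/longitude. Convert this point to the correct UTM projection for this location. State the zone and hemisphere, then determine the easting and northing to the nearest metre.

Longitude 108.4534° lies in the 6° band [108°, 114°), giving zone 49; latitude is north of the equator, so 49N.
Zone 49 central meridian λ₀ = 6×49 − 183 = 111°; Δλ = -2.5466°.
Transverse Mercator on WGS84 with k₀ = 0.9996 gives E = 226696.912 m, N = 1707370.696 m.

Zone 49N: E 226697 m, N 1707371 m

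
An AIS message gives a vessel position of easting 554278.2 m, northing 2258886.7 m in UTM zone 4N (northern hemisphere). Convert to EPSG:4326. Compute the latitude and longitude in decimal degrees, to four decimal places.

Zone 4N: λ₀ = -159°, k₀ = 0.9996, false easting 500000 m.
Meridian distance M = (N − FN)/k₀ = 2259790.6 m.
Inverse transverse Mercator on WGS84 gives φ = 20.42760007°, λ = -158.47969995°.

lat 20.4276°, lon -158.4797°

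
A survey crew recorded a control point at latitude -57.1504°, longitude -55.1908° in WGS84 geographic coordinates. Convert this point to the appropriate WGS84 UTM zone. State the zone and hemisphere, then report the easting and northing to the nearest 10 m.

Zone 21S: E 609450 m, N 3664420 m

Longitude -55.1908° lies in the 6° band [-60°, -54°), giving zone 21; latitude is south of the equator, so 21S.
Zone 21 central meridian λ₀ = 6×21 − 183 = -57°; Δλ = +1.8092°.
Transverse Mercator on WGS84 with k₀ = 0.9996 gives E = 609453.836 m, N = 3664420.100 m.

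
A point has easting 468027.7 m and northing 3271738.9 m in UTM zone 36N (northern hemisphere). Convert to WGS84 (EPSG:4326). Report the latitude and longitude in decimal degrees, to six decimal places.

lat 29.575000°, lon 32.669900°

Zone 36N: λ₀ = 33°, k₀ = 0.9996, false easting 500000 m.
Meridian distance M = (N − FN)/k₀ = 3273048.1 m.
Inverse transverse Mercator on WGS84 gives φ = 29.57500014°, λ = 32.66989954°.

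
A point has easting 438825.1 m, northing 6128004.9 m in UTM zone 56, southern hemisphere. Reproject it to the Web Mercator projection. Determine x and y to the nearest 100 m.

x 16957300 m, y -4162300 m

Unproject from UTM 56S (λ₀ = 153°) → φ = -34.98869968°, λ = 152.32969971°.
Web Mercator (R = 6378137 m): x = 16957264.605 m, y = -4162345.582 m.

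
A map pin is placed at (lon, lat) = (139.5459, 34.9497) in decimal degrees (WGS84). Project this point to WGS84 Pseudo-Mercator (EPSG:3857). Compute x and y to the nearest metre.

x 15534179 m, y 4157048 m

Web Mercator is spherical with R = a = 6378137 m.
x = R·λ = 6378137 × 2.435535413 = 15534178.530 m.
y = R·ln tan(π/4 + φ/2) = 6378137 × 0.651765190 = 4157047.674 m.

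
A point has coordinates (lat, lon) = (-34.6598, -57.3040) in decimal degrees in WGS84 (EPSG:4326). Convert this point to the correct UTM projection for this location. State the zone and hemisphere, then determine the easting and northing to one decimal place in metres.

Zone 21S: E 472145.1 m, N 6164640.7 m

Longitude -57.3040° lies in the 6° band [-60°, -54°), giving zone 21; latitude is south of the equator, so 21S.
Zone 21 central meridian λ₀ = 6×21 − 183 = -57°; Δλ = -0.3040°.
Transverse Mercator on WGS84 with k₀ = 0.9996 gives E = 472145.128 m, N = 6164640.739 m.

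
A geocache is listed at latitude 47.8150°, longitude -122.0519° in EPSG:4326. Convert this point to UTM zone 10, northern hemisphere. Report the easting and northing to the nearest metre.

E 570976 m, N 5296174 m

Zone 10 central meridian λ₀ = 6×10 − 183 = -123°; Δλ = +0.9481°.
Transverse Mercator on WGS84 with k₀ = 0.9996 gives E = 570976.165 m, N = 5296173.726 m.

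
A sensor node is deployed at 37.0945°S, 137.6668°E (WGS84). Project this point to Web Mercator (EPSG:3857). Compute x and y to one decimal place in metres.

x 15324998.1 m, y -4452287.1 m

Web Mercator is spherical with R = a = 6378137 m.
x = R·λ = 6378137 × 2.402738931 = 15324998.075 m.
y = R·ln tan(π/4 + φ/2) = 6378137 × -0.698054474 = -4452287.067 m.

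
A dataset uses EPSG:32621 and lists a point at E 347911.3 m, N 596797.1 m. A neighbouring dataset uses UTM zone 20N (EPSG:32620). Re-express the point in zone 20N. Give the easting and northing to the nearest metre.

UTM 21N → geographic: φ = 5.39769974°, λ = -58.37269987°.
UTM 20N (λ₀ = -63°) forward: E = 1013186.604 m, N = 598578.278 m.

E 1013187 m, N 598578 m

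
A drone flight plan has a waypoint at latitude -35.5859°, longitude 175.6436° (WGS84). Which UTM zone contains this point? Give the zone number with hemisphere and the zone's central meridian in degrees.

Zone 60S, central meridian 177°

UTM zone = ⌊(λ + 180)/6⌋ + 1; 175.6436° ∈ [174°, 180°) → zone 60.
Hemisphere: S (φ < 0).
Central meridian λ₀ = 6×60 − 183 = 177°.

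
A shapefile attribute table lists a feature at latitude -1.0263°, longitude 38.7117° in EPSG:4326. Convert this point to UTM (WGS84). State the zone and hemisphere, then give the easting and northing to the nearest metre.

Longitude 38.7117° lies in the 6° band [36°, 42°), giving zone 37; latitude is south of the equator, so 37S.
Zone 37 central meridian λ₀ = 6×37 − 183 = 39°; Δλ = -0.2883°.
Transverse Mercator on WGS84 with k₀ = 0.9996 gives E = 467924.404 m, N = 9886561.446 m.

Zone 37S: E 467924 m, N 9886561 m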